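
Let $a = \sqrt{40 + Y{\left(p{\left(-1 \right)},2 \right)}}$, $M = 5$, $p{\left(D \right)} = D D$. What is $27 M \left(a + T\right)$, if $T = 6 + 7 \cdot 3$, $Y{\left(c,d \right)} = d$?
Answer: $3645 + 135 \sqrt{42} \approx 4519.9$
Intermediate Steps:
$p{\left(D \right)} = D^{2}$
$T = 27$ ($T = 6 + 21 = 27$)
$a = \sqrt{42}$ ($a = \sqrt{40 + 2} = \sqrt{42} \approx 6.4807$)
$27 M \left(a + T\right) = 27 \cdot 5 \left(\sqrt{42} + 27\right) = 135 \left(27 + \sqrt{42}\right) = 3645 + 135 \sqrt{42}$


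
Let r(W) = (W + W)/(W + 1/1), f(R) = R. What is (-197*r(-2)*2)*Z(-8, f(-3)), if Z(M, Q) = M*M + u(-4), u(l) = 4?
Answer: -107168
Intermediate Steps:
r(W) = 2*W/(1 + W) (r(W) = (2*W)/(W + 1) = (2*W)/(1 + W) = 2*W/(1 + W))
Z(M, Q) = 4 + M² (Z(M, Q) = M*M + 4 = M² + 4 = 4 + M²)
(-197*r(-2)*2)*Z(-8, f(-3)) = (-197*2*(-2)/(1 - 2)*2)*(4 + (-8)²) = (-197*2*(-2)/(-1)*2)*(4 + 64) = -197*2*(-2)*(-1)*2*68 = -788*2*68 = -197*8*68 = -1576*68 = -107168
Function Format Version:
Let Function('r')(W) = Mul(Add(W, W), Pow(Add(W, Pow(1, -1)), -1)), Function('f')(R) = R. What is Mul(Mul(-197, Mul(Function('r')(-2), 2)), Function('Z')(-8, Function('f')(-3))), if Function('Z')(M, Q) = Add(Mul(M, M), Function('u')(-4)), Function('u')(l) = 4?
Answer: -107168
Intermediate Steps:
Function('r')(W) = Mul(2, W, Pow(Add(1, W), -1)) (Function('r')(W) = Mul(Mul(2, W), Pow(Add(W, 1), -1)) = Mul(Mul(2, W), Pow(Add(1, W), -1)) = Mul(2, W, Pow(Add(1, W), -1)))
Function('Z')(M, Q) = Add(4, Pow(M, 2)) (Function('Z')(M, Q) = Add(Mul(M, M), 4) = Add(Pow(M, 2), 4) = Add(4, Pow(M, 2)))
Mul(Mul(-197, Mul(Function('r')(-2), 2)), Function('Z')(-8, Function('f')(-3))) = Mul(Mul(-197, Mul(Mul(2, -2, Pow(Add(1, -2), -1)), 2)), Add(4, Pow(-8, 2))) = Mul(Mul(-197, Mul(Mul(2, -2, Pow(-1, -1)), 2)), Add(4, 64)) = Mul(Mul(-197, Mul(Mul(2, -2, -1), 2)), 68) = Mul(Mul(-197, Mul(4, 2)), 68) = Mul(Mul(-197, 8), 68) = Mul(-1576, 68) = -107168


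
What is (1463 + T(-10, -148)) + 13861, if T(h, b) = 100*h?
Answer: 14324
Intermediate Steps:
(1463 + T(-10, -148)) + 13861 = (1463 + 100*(-10)) + 13861 = (1463 - 1000) + 13861 = 463 + 13861 = 14324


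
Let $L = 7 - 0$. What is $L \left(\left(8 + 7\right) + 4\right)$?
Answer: $133$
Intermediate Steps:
$L = 7$ ($L = 7 + 0 = 7$)
$L \left(\left(8 + 7\right) + 4\right) = 7 \left(\left(8 + 7\right) + 4\right) = 7 \left(15 + 4\right) = 7 \cdot 19 = 133$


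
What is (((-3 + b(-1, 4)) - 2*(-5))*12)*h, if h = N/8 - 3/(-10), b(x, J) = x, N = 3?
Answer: 243/5 ≈ 48.600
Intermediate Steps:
h = 27/40 (h = 3/8 - 3/(-10) = 3*(1/8) - 3*(-1/10) = 3/8 + 3/10 = 27/40 ≈ 0.67500)
(((-3 + b(-1, 4)) - 2*(-5))*12)*h = (((-3 - 1) - 2*(-5))*12)*(27/40) = ((-4 + 10)*12)*(27/40) = (6*12)*(27/40) = 72*(27/40) = 243/5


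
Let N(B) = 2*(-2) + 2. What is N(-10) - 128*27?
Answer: -3458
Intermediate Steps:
N(B) = -2 (N(B) = -4 + 2 = -2)
N(-10) - 128*27 = -2 - 128*27 = -2 - 3456 = -3458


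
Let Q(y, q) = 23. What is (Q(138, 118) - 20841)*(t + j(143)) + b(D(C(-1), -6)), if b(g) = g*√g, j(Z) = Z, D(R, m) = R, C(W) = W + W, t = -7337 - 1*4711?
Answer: 247838290 - 2*I*√2 ≈ 2.4784e+8 - 2.8284*I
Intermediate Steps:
t = -12048 (t = -7337 - 4711 = -12048)
C(W) = 2*W
b(g) = g^(3/2)
(Q(138, 118) - 20841)*(t + j(143)) + b(D(C(-1), -6)) = (23 - 20841)*(-12048 + 143) + (2*(-1))^(3/2) = -20818*(-11905) + (-2)^(3/2) = 247838290 - 2*I*√2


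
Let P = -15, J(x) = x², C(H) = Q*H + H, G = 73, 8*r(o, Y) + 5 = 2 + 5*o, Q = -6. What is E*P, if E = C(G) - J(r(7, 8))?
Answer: 5715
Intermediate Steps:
r(o, Y) = -3/8 + 5*o/8 (r(o, Y) = -5/8 + (2 + 5*o)/8 = -5/8 + (¼ + 5*o/8) = -3/8 + 5*o/8)
C(H) = -5*H (C(H) = -6*H + H = -5*H)
E = -381 (E = -5*73 - (-3/8 + (5/8)*7)² = -365 - (-3/8 + 35/8)² = -365 - 1*4² = -365 - 1*16 = -365 - 16 = -381)
E*P = -381*(-15) = 5715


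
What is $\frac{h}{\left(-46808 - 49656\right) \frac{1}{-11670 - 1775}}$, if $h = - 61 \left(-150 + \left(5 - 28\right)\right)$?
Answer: $\frac{141885085}{96464} \approx 1470.9$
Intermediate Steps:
$h = 10553$ ($h = - 61 \left(-150 - 23\right) = \left(-61\right) \left(-173\right) = 10553$)
$\frac{h}{\left(-46808 - 49656\right) \frac{1}{-11670 - 1775}} = \frac{10553}{\left(-46808 - 49656\right) \frac{1}{-11670 - 1775}} = \frac{10553}{\left(-96464\right) \frac{1}{-13445}} = \frac{10553}{\left(-96464\right) \left(- \frac{1}{13445}\right)} = \frac{10553}{\frac{96464}{13445}} = 10553 \cdot \frac{13445}{96464} = \frac{141885085}{96464}$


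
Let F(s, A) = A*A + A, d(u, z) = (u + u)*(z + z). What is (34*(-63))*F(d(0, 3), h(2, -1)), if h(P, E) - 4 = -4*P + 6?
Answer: -12852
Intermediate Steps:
d(u, z) = 4*u*z (d(u, z) = (2*u)*(2*z) = 4*u*z)
h(P, E) = 10 - 4*P (h(P, E) = 4 + (-4*P + 6) = 4 + (6 - 4*P) = 10 - 4*P)
F(s, A) = A + A² (F(s, A) = A² + A = A + A²)
(34*(-63))*F(d(0, 3), h(2, -1)) = (34*(-63))*((10 - 4*2)*(1 + (10 - 4*2))) = -2142*(10 - 8)*(1 + (10 - 8)) = -4284*(1 + 2) = -4284*3 = -2142*6 = -12852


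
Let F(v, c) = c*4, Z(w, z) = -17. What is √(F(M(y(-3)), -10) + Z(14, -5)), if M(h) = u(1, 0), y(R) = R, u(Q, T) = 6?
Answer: I*√57 ≈ 7.5498*I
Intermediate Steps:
M(h) = 6
F(v, c) = 4*c
√(F(M(y(-3)), -10) + Z(14, -5)) = √(4*(-10) - 17) = √(-40 - 17) = √(-57) = I*√57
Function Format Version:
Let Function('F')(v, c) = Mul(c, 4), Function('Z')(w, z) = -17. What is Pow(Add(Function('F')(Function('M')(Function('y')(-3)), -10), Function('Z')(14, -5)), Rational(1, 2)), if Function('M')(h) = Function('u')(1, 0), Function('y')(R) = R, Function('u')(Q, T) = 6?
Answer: Mul(I, Pow(57, Rational(1, 2))) ≈ Mul(7.5498, I)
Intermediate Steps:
Function('M')(h) = 6
Function('F')(v, c) = Mul(4, c)
Pow(Add(Function('F')(Function('M')(Function('y')(-3)), -10), Function('Z')(14, -5)), Rational(1, 2)) = Pow(Add(Mul(4, -10), -17), Rational(1, 2)) = Pow(Add(-40, -17), Rational(1, 2)) = Pow(-57, Rational(1, 2)) = Mul(I, Pow(57, Rational(1, 2)))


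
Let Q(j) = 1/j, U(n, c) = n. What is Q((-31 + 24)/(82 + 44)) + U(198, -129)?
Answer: 180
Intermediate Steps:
Q((-31 + 24)/(82 + 44)) + U(198, -129) = 1/((-31 + 24)/(82 + 44)) + 198 = 1/(-7/126) + 198 = 1/(-7*1/126) + 198 = 1/(-1/18) + 198 = -18 + 198 = 180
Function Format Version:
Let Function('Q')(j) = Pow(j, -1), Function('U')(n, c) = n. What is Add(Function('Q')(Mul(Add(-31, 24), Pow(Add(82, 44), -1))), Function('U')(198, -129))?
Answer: 180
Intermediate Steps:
Add(Function('Q')(Mul(Add(-31, 24), Pow(Add(82, 44), -1))), Function('U')(198, -129)) = Add(Pow(Mul(Add(-31, 24), Pow(Add(82, 44), -1)), -1), 198) = Add(Pow(Mul(-7, Pow(126, -1)), -1), 198) = Add(Pow(Mul(-7, Rational(1, 126)), -1), 198) = Add(Pow(Rational(-1, 18), -1), 198) = Add(-18, 198) = 180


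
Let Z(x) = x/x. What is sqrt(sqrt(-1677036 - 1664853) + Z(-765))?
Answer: sqrt(1 + 3*I*sqrt(371321)) ≈ 30.241 + 30.225*I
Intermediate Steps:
Z(x) = 1
sqrt(sqrt(-1677036 - 1664853) + Z(-765)) = sqrt(sqrt(-1677036 - 1664853) + 1) = sqrt(sqrt(-3341889) + 1) = sqrt(3*I*sqrt(371321) + 1) = sqrt(1 + 3*I*sqrt(371321))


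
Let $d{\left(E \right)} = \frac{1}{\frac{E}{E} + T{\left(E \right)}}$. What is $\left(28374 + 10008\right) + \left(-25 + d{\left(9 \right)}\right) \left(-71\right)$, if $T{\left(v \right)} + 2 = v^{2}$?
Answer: $\frac{3212489}{80} \approx 40156.0$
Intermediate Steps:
$T{\left(v \right)} = -2 + v^{2}$
$d{\left(E \right)} = \frac{1}{-1 + E^{2}}$ ($d{\left(E \right)} = \frac{1}{\frac{E}{E} + \left(-2 + E^{2}\right)} = \frac{1}{1 + \left(-2 + E^{2}\right)} = \frac{1}{-1 + E^{2}}$)
$\left(28374 + 10008\right) + \left(-25 + d{\left(9 \right)}\right) \left(-71\right) = \left(28374 + 10008\right) + \left(-25 + \frac{1}{-1 + 9^{2}}\right) \left(-71\right) = 38382 + \left(-25 + \frac{1}{-1 + 81}\right) \left(-71\right) = 38382 + \left(-25 + \frac{1}{80}\right) \left(-71\right) = 38382 - - \frac{141929}{80} = 38382 + \frac{141929}{80} = \frac{3212489}{80}$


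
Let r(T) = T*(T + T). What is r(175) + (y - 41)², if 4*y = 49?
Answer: 993225/16 ≈ 62077.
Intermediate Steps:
r(T) = 2*T² (r(T) = T*(2*T) = 2*T²)
y = 49/4 (y = (¼)*49 = 49/4 ≈ 12.250)
r(175) + (y - 41)² = 2*175² + (49/4 - 41)² = 2*30625 + (-115/4)² = 61250 + 13225/16 = 993225/16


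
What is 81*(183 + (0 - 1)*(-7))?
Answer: 15390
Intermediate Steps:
81*(183 + (0 - 1)*(-7)) = 81*(183 - 1*(-7)) = 81*(183 + 7) = 81*190 = 15390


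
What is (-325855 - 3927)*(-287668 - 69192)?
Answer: 117686004520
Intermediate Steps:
(-325855 - 3927)*(-287668 - 69192) = -329782*(-356860) = 117686004520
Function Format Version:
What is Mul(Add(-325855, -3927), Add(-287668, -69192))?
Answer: 117686004520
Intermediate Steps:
Mul(Add(-325855, -3927), Add(-287668, -69192)) = Mul(-329782, -356860) = 117686004520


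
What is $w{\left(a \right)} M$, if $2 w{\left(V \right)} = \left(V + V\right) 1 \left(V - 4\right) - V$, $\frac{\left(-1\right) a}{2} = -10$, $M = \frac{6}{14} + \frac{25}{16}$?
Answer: $\frac{34565}{56} \approx 617.23$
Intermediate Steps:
$M = \frac{223}{112}$ ($M = 6 \cdot \frac{1}{14} + 25 \cdot \frac{1}{16} = \frac{3}{7} + \frac{25}{16} = \frac{223}{112} \approx 1.9911$)
$a = 20$ ($a = \left(-2\right) \left(-10\right) = 20$)
$w{\left(V \right)} = - \frac{V}{2} + V \left(-4 + V\right)$ ($w{\left(V \right)} = \frac{\left(V + V\right) 1 \left(V - 4\right) - V}{2} = \frac{2 V 1 \left(-4 + V\right) - V}{2} = \frac{2 V \left(-4 + V\right) - V}{2} = \frac{- V + 2 V \left(-4 + V\right)}{2} = - \frac{V}{2} + V \left(-4 + V\right)$)
$w{\left(a \right)} M = \frac{1}{2} \cdot 20 \left(-9 + 2 \cdot 20\right) \frac{223}{112} = \frac{1}{2} \cdot 20 \left(-9 + 40\right) \frac{223}{112} = \frac{1}{2} \cdot 20 \cdot 31 \cdot \frac{223}{112} = 310 \cdot \frac{223}{112} = \frac{34565}{56}$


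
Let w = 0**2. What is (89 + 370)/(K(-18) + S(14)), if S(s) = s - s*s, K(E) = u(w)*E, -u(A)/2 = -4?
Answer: -459/326 ≈ -1.4080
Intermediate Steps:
w = 0
u(A) = 8 (u(A) = -2*(-4) = 8)
K(E) = 8*E
S(s) = s - s**2
(89 + 370)/(K(-18) + S(14)) = (89 + 370)/(8*(-18) + 14*(1 - 1*14)) = 459/(-144 + 14*(1 - 14)) = 459/(-144 + 14*(-13)) = 459/(-144 - 182) = 459/(-326) = 459*(-1/326) = -459/326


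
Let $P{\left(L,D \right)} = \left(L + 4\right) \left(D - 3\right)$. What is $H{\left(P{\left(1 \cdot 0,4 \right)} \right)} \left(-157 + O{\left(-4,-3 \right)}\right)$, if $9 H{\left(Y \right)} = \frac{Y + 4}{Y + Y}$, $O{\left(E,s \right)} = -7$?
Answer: $- \frac{164}{9} \approx -18.222$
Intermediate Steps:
$P{\left(L,D \right)} = \left(-3 + D\right) \left(4 + L\right)$ ($P{\left(L,D \right)} = \left(4 + L\right) \left(-3 + D\right) = \left(-3 + D\right) \left(4 + L\right)$)
$H{\left(Y \right)} = \frac{4 + Y}{18 Y}$ ($H{\left(Y \right)} = \frac{\left(Y + 4\right) \frac{1}{Y + Y}}{9} = \frac{\left(4 + Y\right) \frac{1}{2 Y}}{9} = \frac{\frac{1}{2} \frac{1}{Y} \left(4 + Y\right)}{9} = \frac{4 + Y}{18 Y}$)
$H{\left(P{\left(1 \cdot 0,4 \right)} \right)} \left(-157 + O{\left(-4,-3 \right)}\right) = \frac{4 + \left(-12 - 3 \cdot 1 \cdot 0 + 4 \cdot 4 + 4 \cdot 1 \cdot 0\right)}{18 \left(-12 - 3 \cdot 1 \cdot 0 + 4 \cdot 4 + 4 \cdot 1 \cdot 0\right)} \left(-157 - 7\right) = \frac{4 + \left(-12 - 0 + 16 + 4 \cdot 0\right)}{18 \left(-12 - 0 + 16 + 4 \cdot 0\right)} \left(-164\right) = \frac{4 + \left(-12 + 0 + 16 + 0\right)}{18 \left(-12 + 0 + 16 + 0\right)} \left(-164\right) = \frac{4 + 4}{18 \cdot 4} \left(-164\right) = \frac{1}{18} \cdot \frac{1}{4} \cdot 8 \left(-164\right) = \frac{1}{9} \left(-164\right) = - \frac{164}{9}$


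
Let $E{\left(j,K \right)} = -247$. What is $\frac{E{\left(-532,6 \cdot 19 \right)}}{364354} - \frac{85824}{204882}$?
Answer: $- \frac{5220153925}{12441596038} \approx -0.41957$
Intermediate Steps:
$\frac{E{\left(-532,6 \cdot 19 \right)}}{364354} - \frac{85824}{204882} = - \frac{247}{364354} - \frac{85824}{204882} = \left(-247\right) \frac{1}{364354} - \frac{14304}{34147} = - \frac{247}{364354} - \frac{14304}{34147} = - \frac{5220153925}{12441596038}$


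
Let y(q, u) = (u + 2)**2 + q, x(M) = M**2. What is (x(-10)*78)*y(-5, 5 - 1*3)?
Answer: 85800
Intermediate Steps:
y(q, u) = q + (2 + u)**2 (y(q, u) = (2 + u)**2 + q = q + (2 + u)**2)
(x(-10)*78)*y(-5, 5 - 1*3) = ((-10)**2*78)*(-5 + (2 + (5 - 1*3))**2) = (100*78)*(-5 + (2 + (5 - 3))**2) = 7800*(-5 + (2 + 2)**2) = 7800*(-5 + 4**2) = 7800*(-5 + 16) = 7800*11 = 85800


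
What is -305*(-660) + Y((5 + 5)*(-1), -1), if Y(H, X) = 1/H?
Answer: 2012999/10 ≈ 2.0130e+5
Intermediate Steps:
-305*(-660) + Y((5 + 5)*(-1), -1) = -305*(-660) + 1/((5 + 5)*(-1)) = 201300 + 1/(10*(-1)) = 201300 + 1/(-10) = 201300 - 1/10 = 2012999/10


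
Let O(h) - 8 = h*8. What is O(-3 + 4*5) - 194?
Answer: -50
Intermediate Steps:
O(h) = 8 + 8*h (O(h) = 8 + h*8 = 8 + 8*h)
O(-3 + 4*5) - 194 = (8 + 8*(-3 + 4*5)) - 194 = (8 + 8*(-3 + 20)) - 194 = (8 + 8*17) - 194 = (8 + 136) - 194 = 144 - 194 = -50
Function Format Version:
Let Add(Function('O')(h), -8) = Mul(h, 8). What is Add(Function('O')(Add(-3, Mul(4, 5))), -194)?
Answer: -50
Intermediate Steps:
Function('O')(h) = Add(8, Mul(8, h)) (Function('O')(h) = Add(8, Mul(h, 8)) = Add(8, Mul(8, h)))
Add(Function('O')(Add(-3, Mul(4, 5))), -194) = Add(Add(8, Mul(8, Add(-3, Mul(4, 5)))), -194) = Add(Add(8, Mul(8, Add(-3, 20))), -194) = Add(Add(8, Mul(8, 17)), -194) = Add(Add(8, 136), -194) = Add(144, -194) = -50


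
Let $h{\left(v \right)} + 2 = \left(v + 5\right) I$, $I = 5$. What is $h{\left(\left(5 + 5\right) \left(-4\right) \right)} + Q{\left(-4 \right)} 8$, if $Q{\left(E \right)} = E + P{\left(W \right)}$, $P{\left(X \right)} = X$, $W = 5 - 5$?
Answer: $-209$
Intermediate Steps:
$W = 0$ ($W = 5 - 5 = 0$)
$Q{\left(E \right)} = E$ ($Q{\left(E \right)} = E + 0 = E$)
$h{\left(v \right)} = 23 + 5 v$ ($h{\left(v \right)} = -2 + \left(v + 5\right) 5 = -2 + \left(5 + v\right) 5 = -2 + \left(25 + 5 v\right) = 23 + 5 v$)
$h{\left(\left(5 + 5\right) \left(-4\right) \right)} + Q{\left(-4 \right)} 8 = \left(23 + 5 \left(5 + 5\right) \left(-4\right)\right) - 32 = \left(23 + 5 \cdot 10 \left(-4\right)\right) - 32 = \left(23 + 5 \left(-40\right)\right) - 32 = \left(23 - 200\right) - 32 = -177 - 32 = -209$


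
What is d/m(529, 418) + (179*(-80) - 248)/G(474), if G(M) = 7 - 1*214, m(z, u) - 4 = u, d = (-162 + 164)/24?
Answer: 2732317/38824 ≈ 70.377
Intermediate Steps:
d = 1/12 (d = (1/24)*2 = 1/12 ≈ 0.083333)
m(z, u) = 4 + u
G(M) = -207 (G(M) = 7 - 214 = -207)
d/m(529, 418) + (179*(-80) - 248)/G(474) = 1/(12*(4 + 418)) + (179*(-80) - 248)/(-207) = (1/12)/422 + (-14320 - 248)*(-1/207) = (1/12)*(1/422) - 14568*(-1/207) = 1/5064 + 4856/69 = 2732317/38824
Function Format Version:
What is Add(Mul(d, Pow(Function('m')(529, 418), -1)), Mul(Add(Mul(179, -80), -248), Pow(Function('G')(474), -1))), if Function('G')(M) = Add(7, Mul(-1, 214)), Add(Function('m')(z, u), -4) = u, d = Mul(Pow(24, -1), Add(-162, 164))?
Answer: Rational(2732317, 38824) ≈ 70.377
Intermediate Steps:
d = Rational(1, 12) (d = Mul(Rational(1, 24), 2) = Rational(1, 12) ≈ 0.083333)
Function('m')(z, u) = Add(4, u)
Function('G')(M) = -207 (Function('G')(M) = Add(7, -214) = -207)
Add(Mul(d, Pow(Function('m')(529, 418), -1)), Mul(Add(Mul(179, -80), -248), Pow(Function('G')(474), -1))) = Add(Mul(Rational(1, 12), Pow(Add(4, 418), -1)), Mul(Add(Mul(179, -80), -248), Pow(-207, -1))) = Add(Mul(Rational(1, 12), Pow(422, -1)), Mul(Add(-14320, -248), Rational(-1, 207))) = Add(Mul(Rational(1, 12), Rational(1, 422)), Mul(-14568, Rational(-1, 207))) = Add(Rational(1, 5064), Rational(4856, 69)) = Rational(2732317, 38824)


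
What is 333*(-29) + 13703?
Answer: 4046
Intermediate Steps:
333*(-29) + 13703 = -9657 + 13703 = 4046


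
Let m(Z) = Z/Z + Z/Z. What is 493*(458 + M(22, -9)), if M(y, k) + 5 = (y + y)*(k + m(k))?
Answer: 71485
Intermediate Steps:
m(Z) = 2 (m(Z) = 1 + 1 = 2)
M(y, k) = -5 + 2*y*(2 + k) (M(y, k) = -5 + (y + y)*(k + 2) = -5 + (2*y)*(2 + k) = -5 + 2*y*(2 + k))
493*(458 + M(22, -9)) = 493*(458 + (-5 + 4*22 + 2*(-9)*22)) = 493*(458 + (-5 + 88 - 396)) = 493*(458 - 313) = 493*145 = 71485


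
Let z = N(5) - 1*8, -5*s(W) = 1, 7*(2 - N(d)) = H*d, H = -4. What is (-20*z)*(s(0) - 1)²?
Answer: 3168/35 ≈ 90.514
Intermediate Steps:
N(d) = 2 + 4*d/7 (N(d) = 2 - (-4)*d/7 = 2 + 4*d/7)
s(W) = -⅕ (s(W) = -⅕*1 = -⅕)
z = -22/7 (z = (2 + (4/7)*5) - 1*8 = (2 + 20/7) - 8 = 34/7 - 8 = -22/7 ≈ -3.1429)
(-20*z)*(s(0) - 1)² = (-20*(-22/7))*(-⅕ - 1)² = 440*(-6/5)²/7 = (440/7)*(36/25) = 3168/35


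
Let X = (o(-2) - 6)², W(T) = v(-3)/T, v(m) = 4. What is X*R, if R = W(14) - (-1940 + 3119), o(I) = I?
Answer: -528064/7 ≈ -75438.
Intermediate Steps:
W(T) = 4/T
X = 64 (X = (-2 - 6)² = (-8)² = 64)
R = -8251/7 (R = 4/14 - (-1940 + 3119) = 4*(1/14) - 1*1179 = 2/7 - 1179 = -8251/7 ≈ -1178.7)
X*R = 64*(-8251/7) = -528064/7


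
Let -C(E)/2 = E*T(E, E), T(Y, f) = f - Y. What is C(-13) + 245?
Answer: 245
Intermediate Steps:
C(E) = 0 (C(E) = -2*E*(E - E) = -2*E*0 = -2*0 = 0)
C(-13) + 245 = 0 + 245 = 245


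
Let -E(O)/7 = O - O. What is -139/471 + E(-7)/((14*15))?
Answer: -139/471 ≈ -0.29512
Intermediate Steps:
E(O) = 0 (E(O) = -7*(O - O) = -7*0 = 0)
-139/471 + E(-7)/((14*15)) = -139/471 + 0/((14*15)) = -139*1/471 + 0/210 = -139/471 + 0*(1/210) = -139/471 + 0 = -139/471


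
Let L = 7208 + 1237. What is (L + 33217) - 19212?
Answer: 22450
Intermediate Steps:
L = 8445
(L + 33217) - 19212 = (8445 + 33217) - 19212 = 41662 - 19212 = 22450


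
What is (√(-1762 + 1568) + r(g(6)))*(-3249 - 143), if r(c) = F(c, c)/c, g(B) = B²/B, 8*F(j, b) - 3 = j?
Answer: -636 - 3392*I*√194 ≈ -636.0 - 47245.0*I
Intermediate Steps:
F(j, b) = 3/8 + j/8
g(B) = B
r(c) = (3/8 + c/8)/c
(√(-1762 + 1568) + r(g(6)))*(-3249 - 143) = (√(-1762 + 1568) + (⅛)*(3 + 6)/6)*(-3249 - 143) = (√(-194) + (⅛)*(⅙)*9)*(-3392) = (I*√194 + 3/16)*(-3392) = (3/16 + I*√194)*(-3392) = -636 - 3392*I*√194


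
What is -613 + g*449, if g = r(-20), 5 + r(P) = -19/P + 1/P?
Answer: -24539/10 ≈ -2453.9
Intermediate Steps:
r(P) = -5 - 18/P (r(P) = -5 + (-19/P + 1/P) = -5 - 18/P)
g = -41/10 (g = -5 - 18/(-20) = -5 - 18*(-1/20) = -5 + 9/10 = -41/10 ≈ -4.1000)
-613 + g*449 = -613 - 41/10*449 = -613 - 18409/10 = -24539/10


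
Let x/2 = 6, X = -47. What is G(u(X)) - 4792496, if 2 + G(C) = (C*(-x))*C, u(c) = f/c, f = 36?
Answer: -10586643634/2209 ≈ -4.7925e+6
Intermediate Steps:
x = 12 (x = 2*6 = 12)
u(c) = 36/c
G(C) = -2 - 12*C² (G(C) = -2 + (C*(-1*12))*C = -2 + (C*(-12))*C = -2 + (-12*C)*C = -2 - 12*C²)
G(u(X)) - 4792496 = (-2 - 12*(36/(-47))²) - 4792496 = (-2 - 12*(36*(-1/47))²) - 4792496 = (-2 - 12*(-36/47)²) - 4792496 = (-2 - 12*1296/2209) - 4792496 = (-2 - 15552/2209) - 4792496 = -19970/2209 - 4792496 = -10586643634/2209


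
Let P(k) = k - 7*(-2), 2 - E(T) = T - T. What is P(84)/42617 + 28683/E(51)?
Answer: 1222383607/85234 ≈ 14342.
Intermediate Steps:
E(T) = 2 (E(T) = 2 - (T - T) = 2 - 1*0 = 2 + 0 = 2)
P(k) = 14 + k (P(k) = k + 14 = 14 + k)
P(84)/42617 + 28683/E(51) = (14 + 84)/42617 + 28683/2 = 98*(1/42617) + 28683*(½) = 98/42617 + 28683/2 = 1222383607/85234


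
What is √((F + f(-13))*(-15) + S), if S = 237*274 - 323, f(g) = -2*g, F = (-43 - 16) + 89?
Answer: 5*√2551 ≈ 252.54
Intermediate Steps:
F = 30 (F = -59 + 89 = 30)
S = 64615 (S = 64938 - 323 = 64615)
√((F + f(-13))*(-15) + S) = √((30 - 2*(-13))*(-15) + 64615) = √((30 + 26)*(-15) + 64615) = √(56*(-15) + 64615) = √(-840 + 64615) = √63775 = 5*√2551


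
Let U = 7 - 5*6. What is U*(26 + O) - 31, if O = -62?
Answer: 797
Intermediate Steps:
U = -23 (U = 7 - 30 = -23)
U*(26 + O) - 31 = -23*(26 - 62) - 31 = -23*(-36) - 31 = 828 - 31 = 797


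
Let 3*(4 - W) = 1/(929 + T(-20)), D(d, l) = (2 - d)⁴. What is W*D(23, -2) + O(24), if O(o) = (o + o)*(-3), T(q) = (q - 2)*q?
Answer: 1064715993/1369 ≈ 7.7773e+5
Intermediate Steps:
T(q) = q*(-2 + q) (T(q) = (-2 + q)*q = q*(-2 + q))
W = 16427/4107 (W = 4 - 1/(3*(929 - 20*(-2 - 20))) = 4 - 1/(3*(929 - 20*(-22))) = 4 - 1/(3*(929 + 440)) = 4 - ⅓/1369 = 4 - ⅓*1/1369 = 4 - 1/4107 = 16427/4107 ≈ 3.9998)
O(o) = -6*o (O(o) = (2*o)*(-3) = -6*o)
W*D(23, -2) + O(24) = 16427*(-2 + 23)⁴/4107 - 6*24 = (16427/4107)*21⁴ - 144 = (16427/4107)*194481 - 144 = 1064913129/1369 - 144 = 1064715993/1369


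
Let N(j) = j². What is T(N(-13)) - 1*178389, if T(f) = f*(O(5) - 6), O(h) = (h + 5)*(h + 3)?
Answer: -165883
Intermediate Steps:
O(h) = (3 + h)*(5 + h) (O(h) = (5 + h)*(3 + h) = (3 + h)*(5 + h))
T(f) = 74*f (T(f) = f*((15 + 5² + 8*5) - 6) = f*((15 + 25 + 40) - 6) = f*(80 - 6) = f*74 = 74*f)
T(N(-13)) - 1*178389 = 74*(-13)² - 1*178389 = 74*169 - 178389 = 12506 - 178389 = -165883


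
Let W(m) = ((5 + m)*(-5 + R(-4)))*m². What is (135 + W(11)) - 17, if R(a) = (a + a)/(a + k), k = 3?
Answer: 5926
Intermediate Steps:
R(a) = 2*a/(3 + a) (R(a) = (a + a)/(a + 3) = (2*a)/(3 + a) = 2*a/(3 + a))
W(m) = m²*(15 + 3*m) (W(m) = ((5 + m)*(-5 + 2*(-4)/(3 - 4)))*m² = ((5 + m)*(-5 + 2*(-4)/(-1)))*m² = ((5 + m)*(-5 + 2*(-4)*(-1)))*m² = ((5 + m)*(-5 + 8))*m² = ((5 + m)*3)*m² = (15 + 3*m)*m² = m²*(15 + 3*m))
(135 + W(11)) - 17 = (135 + 3*11²*(5 + 11)) - 17 = (135 + 3*121*16) - 17 = (135 + 5808) - 17 = 5943 - 17 = 5926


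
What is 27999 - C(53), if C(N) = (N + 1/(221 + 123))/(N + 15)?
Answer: 654934375/23392 ≈ 27998.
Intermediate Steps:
C(N) = (1/344 + N)/(15 + N) (C(N) = (N + 1/344)/(15 + N) = (1/344 + N)/(15 + N))
27999 - C(53) = 27999 - (1/344 + 53)/(15 + 53) = 27999 - 18233/(68*344) = 27999 - 1*18233/23392 = 27999 - 18233/23392 = 654934375/23392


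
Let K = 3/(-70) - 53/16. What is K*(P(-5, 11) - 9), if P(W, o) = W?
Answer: 1879/40 ≈ 46.975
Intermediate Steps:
K = -1879/560 (K = 3*(-1/70) - 53*1/16 = -3/70 - 53/16 = -1879/560 ≈ -3.3554)
K*(P(-5, 11) - 9) = -1879*(-5 - 9)/560 = -1879/560*(-14) = 1879/40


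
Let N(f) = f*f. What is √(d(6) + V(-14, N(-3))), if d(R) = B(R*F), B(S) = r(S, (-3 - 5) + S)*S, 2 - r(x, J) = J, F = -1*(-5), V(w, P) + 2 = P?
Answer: I*√593 ≈ 24.352*I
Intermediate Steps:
N(f) = f²
V(w, P) = -2 + P
F = 5
r(x, J) = 2 - J
B(S) = S*(10 - S) (B(S) = (2 - ((-3 - 5) + S))*S = (2 - (-8 + S))*S = (2 + (8 - S))*S = (10 - S)*S = S*(10 - S))
d(R) = 5*R*(10 - 5*R) (d(R) = (R*5)*(10 - R*5) = (5*R)*(10 - 5*R) = 5*R*(10 - 5*R))
√(d(6) + V(-14, N(-3))) = √(25*6*(2 - 1*6) + (-2 + (-3)²)) = √(25*6*(2 - 6) + (-2 + 9)) = √(25*6*(-4) + 7) = √(-600 + 7) = √(-593) = I*√593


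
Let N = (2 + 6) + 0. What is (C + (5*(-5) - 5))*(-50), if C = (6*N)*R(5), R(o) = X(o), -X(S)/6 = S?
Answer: 73500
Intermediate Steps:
X(S) = -6*S
R(o) = -6*o
N = 8 (N = 8 + 0 = 8)
C = -1440 (C = (6*8)*(-6*5) = 48*(-30) = -1440)
(C + (5*(-5) - 5))*(-50) = (-1440 + (5*(-5) - 5))*(-50) = (-1440 + (-25 - 5))*(-50) = (-1440 - 30)*(-50) = -1470*(-50) = 73500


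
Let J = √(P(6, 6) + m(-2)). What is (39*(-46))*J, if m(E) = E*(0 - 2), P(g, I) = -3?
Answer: -1794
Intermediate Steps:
m(E) = -2*E (m(E) = E*(-2) = -2*E)
J = 1 (J = √(-3 - 2*(-2)) = √(-3 + 4) = √1 = 1)
(39*(-46))*J = (39*(-46))*1 = -1794*1 = -1794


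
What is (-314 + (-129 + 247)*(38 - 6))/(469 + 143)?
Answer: 577/102 ≈ 5.6569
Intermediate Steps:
(-314 + (-129 + 247)*(38 - 6))/(469 + 143) = (-314 + 118*32)/612 = (-314 + 3776)*(1/612) = 3462*(1/612) = 577/102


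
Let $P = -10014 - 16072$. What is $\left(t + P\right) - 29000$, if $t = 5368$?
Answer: $-49718$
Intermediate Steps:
$P = -26086$ ($P = -10014 - 16072 = -26086$)
$\left(t + P\right) - 29000 = \left(5368 - 26086\right) - 29000 = -20718 - 29000 = -49718$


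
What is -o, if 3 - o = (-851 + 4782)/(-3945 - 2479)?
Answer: -23203/6424 ≈ -3.6119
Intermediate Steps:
o = 23203/6424 (o = 3 - (-851 + 4782)/(-3945 - 2479) = 3 - 3931/(-6424) = 3 - 3931*(-1)/6424 = 3 - 1*(-3931/6424) = 3 + 3931/6424 = 23203/6424 ≈ 3.6119)
-o = -1*23203/6424 = -23203/6424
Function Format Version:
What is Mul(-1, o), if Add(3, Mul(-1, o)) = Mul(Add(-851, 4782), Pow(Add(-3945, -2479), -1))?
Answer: Rational(-23203, 6424) ≈ -3.6119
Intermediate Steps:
o = Rational(23203, 6424) (o = Add(3, Mul(-1, Mul(Add(-851, 4782), Pow(Add(-3945, -2479), -1)))) = Add(3, Mul(-1, Mul(3931, Pow(-6424, -1)))) = Add(3, Mul(-1, Mul(3931, Rational(-1, 6424)))) = Add(3, Mul(-1, Rational(-3931, 6424))) = Add(3, Rational(3931, 6424)) = Rational(23203, 6424) ≈ 3.6119)
Mul(-1, o) = Mul(-1, Rational(23203, 6424)) = Rational(-23203, 6424)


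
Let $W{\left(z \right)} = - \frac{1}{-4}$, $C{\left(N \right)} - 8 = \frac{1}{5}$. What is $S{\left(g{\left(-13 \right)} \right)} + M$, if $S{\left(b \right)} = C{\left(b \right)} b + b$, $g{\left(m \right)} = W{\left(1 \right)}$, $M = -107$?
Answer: $- \frac{1047}{10} \approx -104.7$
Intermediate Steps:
$C{\left(N \right)} = \frac{41}{5}$ ($C{\left(N \right)} = 8 + \frac{1}{5} = \frac{41}{5}$)
$W{\left(z \right)} = \frac{1}{4}$ ($W{\left(z \right)} = \left(-1\right) \left(- \frac{1}{4}\right) = \frac{1}{4}$)
$g{\left(m \right)} = \frac{1}{4}$
$S{\left(b \right)} = \frac{46 b}{5}$ ($S{\left(b \right)} = \frac{41 b}{5} + b = \frac{46 b}{5}$)
$S{\left(g{\left(-13 \right)} \right)} + M = \frac{46}{5} \cdot \frac{1}{4} - 107 = \frac{23}{10} - 107 = - \frac{1047}{10}$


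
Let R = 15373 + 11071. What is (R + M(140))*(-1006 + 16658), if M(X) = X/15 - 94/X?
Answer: 6210555962/15 ≈ 4.1404e+8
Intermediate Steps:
R = 26444
M(X) = -94/X + X/15 (M(X) = X*(1/15) - 94/X = X/15 - 94/X = -94/X + X/15)
(R + M(140))*(-1006 + 16658) = (26444 + (-94/140 + (1/15)*140))*(-1006 + 16658) = (26444 + (-94*1/140 + 28/3))*15652 = (26444 + (-47/70 + 28/3))*15652 = (26444 + 1819/210)*15652 = (5555059/210)*15652 = 6210555962/15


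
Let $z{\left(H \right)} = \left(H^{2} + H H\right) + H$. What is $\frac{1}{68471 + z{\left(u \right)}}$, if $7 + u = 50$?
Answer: $\frac{1}{72212} \approx 1.3848 \cdot 10^{-5}$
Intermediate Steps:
$u = 43$ ($u = -7 + 50 = 43$)
$z{\left(H \right)} = H + 2 H^{2}$ ($z{\left(H \right)} = \left(H^{2} + H^{2}\right) + H = 2 H^{2} + H = H + 2 H^{2}$)
$\frac{1}{68471 + z{\left(u \right)}} = \frac{1}{68471 + 43 \left(1 + 2 \cdot 43\right)} = \frac{1}{68471 + 43 \left(1 + 86\right)} = \frac{1}{68471 + 43 \cdot 87} = \frac{1}{68471 + 3741} = \frac{1}{72212}$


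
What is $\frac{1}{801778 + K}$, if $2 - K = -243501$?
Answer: $\frac{1}{1045281} \approx 9.5668 \cdot 10^{-7}$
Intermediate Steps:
$K = 243503$ ($K = 2 - -243501 = 2 + 243501 = 243503$)
$\frac{1}{801778 + K} = \frac{1}{801778 + 243503} = \frac{1}{1045281}$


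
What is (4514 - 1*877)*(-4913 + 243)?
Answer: -16984790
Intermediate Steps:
(4514 - 1*877)*(-4913 + 243) = (4514 - 877)*(-4670) = 3637*(-4670) = -16984790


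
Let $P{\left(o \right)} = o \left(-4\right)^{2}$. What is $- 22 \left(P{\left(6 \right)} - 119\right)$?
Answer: $506$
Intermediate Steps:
$P{\left(o \right)} = 16 o$ ($P{\left(o \right)} = o 16 = 16 o$)
$- 22 \left(P{\left(6 \right)} - 119\right) = - 22 \left(16 \cdot 6 - 119\right) = - 22 \left(96 - 119\right) = \left(-22\right) \left(-23\right) = 506$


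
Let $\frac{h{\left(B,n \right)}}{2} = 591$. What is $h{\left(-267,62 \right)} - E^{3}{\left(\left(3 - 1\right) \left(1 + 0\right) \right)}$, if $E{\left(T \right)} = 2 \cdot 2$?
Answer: $1118$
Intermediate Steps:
$h{\left(B,n \right)} = 1182$ ($h{\left(B,n \right)} = 2 \cdot 591 = 1182$)
$E{\left(T \right)} = 4$
$h{\left(-267,62 \right)} - E^{3}{\left(\left(3 - 1\right) \left(1 + 0\right) \right)} = 1182 - 4^{3} = 1182 - 64 = 1118$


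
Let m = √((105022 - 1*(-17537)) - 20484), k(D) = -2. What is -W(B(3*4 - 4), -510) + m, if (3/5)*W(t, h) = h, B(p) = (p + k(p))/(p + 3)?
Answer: 850 + 5*√4083 ≈ 1169.5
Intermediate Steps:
B(p) = (-2 + p)/(3 + p) (B(p) = (p - 2)/(p + 3) = (-2 + p)/(3 + p))
W(t, h) = 5*h/3
m = 5*√4083 (m = √((105022 + 17537) - 20484) = √(122559 - 20484) = √102075 = 5*√4083 ≈ 319.49)
-W(B(3*4 - 4), -510) + m = -5*(-510)/3 + 5*√4083 = -1*(-850) + 5*√4083 = 850 + 5*√4083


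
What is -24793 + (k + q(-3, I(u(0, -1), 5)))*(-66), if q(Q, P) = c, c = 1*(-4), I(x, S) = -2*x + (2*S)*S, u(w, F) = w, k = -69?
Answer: -19975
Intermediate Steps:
I(x, S) = -2*x + 2*S**2
c = -4
q(Q, P) = -4
-24793 + (k + q(-3, I(u(0, -1), 5)))*(-66) = -24793 + (-69 - 4)*(-66) = -24793 - 73*(-66) = -24793 + 4818 = -19975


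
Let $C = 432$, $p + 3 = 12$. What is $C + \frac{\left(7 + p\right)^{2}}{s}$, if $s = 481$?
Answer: $\frac{208048}{481} \approx 432.53$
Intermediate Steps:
$p = 9$ ($p = -3 + 12 = 9$)
$C + \frac{\left(7 + p\right)^{2}}{s} = 432 + \frac{\left(7 + 9\right)^{2}}{481} = 432 + 16^{2} \cdot \frac{1}{481} = 432 + 256 \cdot \frac{1}{481} = 432 + \frac{256}{481} = \frac{208048}{481}$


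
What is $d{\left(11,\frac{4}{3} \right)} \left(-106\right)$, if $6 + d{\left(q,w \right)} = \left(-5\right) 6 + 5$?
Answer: $3286$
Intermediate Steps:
$d{\left(q,w \right)} = -31$ ($d{\left(q,w \right)} = -6 + \left(\left(-5\right) 6 + 5\right) = -6 + \left(-30 + 5\right) = -6 - 25 = -31$)
$d{\left(11,\frac{4}{3} \right)} \left(-106\right) = \left(-31\right) \left(-106\right) = 3286$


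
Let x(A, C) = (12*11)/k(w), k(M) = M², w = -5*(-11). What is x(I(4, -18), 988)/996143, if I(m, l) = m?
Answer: 12/273939325 ≈ 4.3805e-8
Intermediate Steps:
w = 55
x(A, C) = 12/275 (x(A, C) = (12*11)/(55²) = 132/3025 = 132*(1/3025) = 12/275)
x(I(4, -18), 988)/996143 = (12/275)/996143 = (12/275)*(1/996143) = 12/273939325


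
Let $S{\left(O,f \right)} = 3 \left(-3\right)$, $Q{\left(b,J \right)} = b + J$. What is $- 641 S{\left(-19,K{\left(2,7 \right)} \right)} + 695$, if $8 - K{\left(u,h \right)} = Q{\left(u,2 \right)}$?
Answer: $6464$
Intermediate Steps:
$Q{\left(b,J \right)} = J + b$
$K{\left(u,h \right)} = 6 - u$ ($K{\left(u,h \right)} = 8 - \left(2 + u\right) = 6 - u$)
$S{\left(O,f \right)} = -9$
$- 641 S{\left(-19,K{\left(2,7 \right)} \right)} + 695 = \left(-641\right) \left(-9\right) + 695 = 5769 + 695 = 6464$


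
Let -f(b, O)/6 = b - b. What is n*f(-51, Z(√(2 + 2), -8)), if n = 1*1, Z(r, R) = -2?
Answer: 0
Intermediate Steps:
f(b, O) = 0 (f(b, O) = -6*(b - b) = -6*0 = 0)
n = 1
n*f(-51, Z(√(2 + 2), -8)) = 1*0 = 0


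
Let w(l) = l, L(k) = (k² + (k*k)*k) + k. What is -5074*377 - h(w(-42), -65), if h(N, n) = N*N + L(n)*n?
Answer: -19494887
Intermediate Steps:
L(k) = k + k² + k³ (L(k) = (k² + k²*k) + k = (k² + k³) + k = k + k² + k³)
h(N, n) = N² + n²*(1 + n + n²) (h(N, n) = N*N + (n*(1 + n + n²))*n = N² + n²*(1 + n + n²))
-5074*377 - h(w(-42), -65) = -5074*377 - ((-42)² + (-65)²*(1 - 65 + (-65)²)) = -1912898 - (1764 + 4225*(1 - 65 + 4225)) = -1912898 - (1764 + 4225*4161) = -1912898 - (1764 + 17580225) = -1912898 - 1*17581989 = -1912898 - 17581989 = -19494887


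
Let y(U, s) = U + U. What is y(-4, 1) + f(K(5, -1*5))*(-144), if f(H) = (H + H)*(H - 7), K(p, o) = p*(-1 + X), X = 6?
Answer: -129608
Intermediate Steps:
K(p, o) = 5*p (K(p, o) = p*(-1 + 6) = p*5 = 5*p)
f(H) = 2*H*(-7 + H) (f(H) = (2*H)*(-7 + H) = 2*H*(-7 + H))
y(U, s) = 2*U
y(-4, 1) + f(K(5, -1*5))*(-144) = 2*(-4) + (2*(5*5)*(-7 + 5*5))*(-144) = -8 + (2*25*(-7 + 25))*(-144) = -8 + (2*25*18)*(-144) = -8 + 900*(-144) = -8 - 129600 = -129608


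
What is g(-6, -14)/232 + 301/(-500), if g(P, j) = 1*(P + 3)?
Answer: -17833/29000 ≈ -0.61493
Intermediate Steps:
g(P, j) = 3 + P (g(P, j) = 1*(3 + P) = 3 + P)
g(-6, -14)/232 + 301/(-500) = (3 - 6)/232 + 301/(-500) = -3*1/232 + 301*(-1/500) = -3/232 - 301/500 = -17833/29000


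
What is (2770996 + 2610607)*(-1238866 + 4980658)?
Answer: 20136839052576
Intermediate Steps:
(2770996 + 2610607)*(-1238866 + 4980658) = 5381603*3741792 = 20136839052576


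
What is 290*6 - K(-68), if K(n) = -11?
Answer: 1751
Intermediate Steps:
290*6 - K(-68) = 290*6 - 1*(-11) = 1740 + 11 = 1751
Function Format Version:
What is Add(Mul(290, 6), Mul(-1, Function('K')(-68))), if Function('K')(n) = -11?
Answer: 1751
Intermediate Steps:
Add(Mul(290, 6), Mul(-1, Function('K')(-68))) = Add(Mul(290, 6), Mul(-1, -11)) = Add(1740, 11) = 1751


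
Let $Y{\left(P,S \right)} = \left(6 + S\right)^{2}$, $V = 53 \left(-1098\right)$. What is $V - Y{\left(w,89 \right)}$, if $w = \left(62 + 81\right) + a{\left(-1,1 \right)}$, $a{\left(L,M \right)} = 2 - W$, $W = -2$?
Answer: $-67219$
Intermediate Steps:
$V = -58194$
$a{\left(L,M \right)} = 4$ ($a{\left(L,M \right)} = 2 - -2 = 2 + 2 = 4$)
$w = 147$ ($w = \left(62 + 81\right) + 4 = 143 + 4 = 147$)
$V - Y{\left(w,89 \right)} = -58194 - \left(6 + 89\right)^{2} = -58194 - 95^{2} = -58194 - 9025 = -67219$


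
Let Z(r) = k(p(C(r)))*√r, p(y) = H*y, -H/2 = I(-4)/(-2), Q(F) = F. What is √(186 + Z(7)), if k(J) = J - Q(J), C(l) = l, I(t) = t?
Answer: √186 ≈ 13.638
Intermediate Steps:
H = -4 (H = -(-8)/(-2) = -(-8)*(-1)/2 = -2*2 = -4)
p(y) = -4*y
k(J) = 0 (k(J) = J - J = 0)
Z(r) = 0 (Z(r) = 0*√r = 0)
√(186 + Z(7)) = √(186 + 0) = √186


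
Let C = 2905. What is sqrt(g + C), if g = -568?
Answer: sqrt(2337) ≈ 48.343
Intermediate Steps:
sqrt(g + C) = sqrt(-568 + 2905) = sqrt(2337)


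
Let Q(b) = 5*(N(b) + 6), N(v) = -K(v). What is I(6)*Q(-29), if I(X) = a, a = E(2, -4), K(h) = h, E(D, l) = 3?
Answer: 525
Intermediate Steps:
a = 3
I(X) = 3
N(v) = -v
Q(b) = 30 - 5*b (Q(b) = 5*(-b + 6) = 5*(6 - b) = 30 - 5*b)
I(6)*Q(-29) = 3*(30 - 5*(-29)) = 3*(30 + 145) = 3*175 = 525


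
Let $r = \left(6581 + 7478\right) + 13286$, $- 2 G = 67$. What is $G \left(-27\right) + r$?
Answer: $\frac{56499}{2} \approx 28250.0$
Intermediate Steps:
$G = - \frac{67}{2}$ ($G = \left(- \frac{1}{2}\right) 67 = - \frac{67}{2} \approx -33.5$)
$r = 27345$ ($r = 14059 + 13286 = 27345$)
$G \left(-27\right) + r = \left(- \frac{67}{2}\right) \left(-27\right) + 27345 = \frac{1809}{2} + 27345 = \frac{56499}{2}$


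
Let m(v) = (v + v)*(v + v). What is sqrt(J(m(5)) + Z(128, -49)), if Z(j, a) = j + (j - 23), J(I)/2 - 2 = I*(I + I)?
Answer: sqrt(40237) ≈ 200.59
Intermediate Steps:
m(v) = 4*v**2 (m(v) = (2*v)*(2*v) = 4*v**2)
J(I) = 4 + 4*I**2 (J(I) = 4 + 2*(I*(I + I)) = 4 + 2*(I*(2*I)) = 4 + 2*(2*I**2) = 4 + 4*I**2)
Z(j, a) = -23 + 2*j (Z(j, a) = j + (-23 + j) = -23 + 2*j)
sqrt(J(m(5)) + Z(128, -49)) = sqrt((4 + 4*(4*5**2)**2) + (-23 + 2*128)) = sqrt((4 + 4*(4*25)**2) + (-23 + 256)) = sqrt((4 + 4*100**2) + 233) = sqrt((4 + 4*10000) + 233) = sqrt((4 + 40000) + 233) = sqrt(40004 + 233) = sqrt(40237)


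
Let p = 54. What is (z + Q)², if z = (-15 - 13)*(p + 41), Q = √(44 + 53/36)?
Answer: (15960 - √1637)²/36 ≈ 7.0398e+6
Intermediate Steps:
Q = √1637/6 (Q = √(44 + 53*(1/36)) = √(44 + 53/36) = √(1637/36) = √1637/6 ≈ 6.7433)
z = -2660 (z = (-15 - 13)*(54 + 41) = -28*95 = -2660)
(z + Q)² = (-2660 + √1637/6)²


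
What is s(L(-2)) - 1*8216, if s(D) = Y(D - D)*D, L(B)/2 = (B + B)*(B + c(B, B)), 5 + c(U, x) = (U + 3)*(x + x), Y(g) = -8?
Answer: -8920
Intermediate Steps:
c(U, x) = -5 + 2*x*(3 + U) (c(U, x) = -5 + (U + 3)*(x + x) = -5 + (3 + U)*(2*x) = -5 + 2*x*(3 + U))
L(B) = 4*B*(-5 + 2*B² + 7*B) (L(B) = 2*((B + B)*(B + (-5 + 6*B + 2*B*B))) = 2*((2*B)*(B + (-5 + 6*B + 2*B²))) = 2*((2*B)*(B + (-5 + 2*B² + 6*B))) = 2*((2*B)*(-5 + 2*B² + 7*B)) = 2*(2*B*(-5 + 2*B² + 7*B)) = 4*B*(-5 + 2*B² + 7*B))
s(D) = -8*D
s(L(-2)) - 1*8216 = -32*(-2)*(-5 + 2*(-2)² + 7*(-2)) - 1*8216 = -32*(-2)*(-5 + 2*4 - 14) - 8216 = -32*(-2)*(-5 + 8 - 14) - 8216 = -32*(-2)*(-11) - 8216 = -8*88 - 8216 = -704 - 8216 = -8920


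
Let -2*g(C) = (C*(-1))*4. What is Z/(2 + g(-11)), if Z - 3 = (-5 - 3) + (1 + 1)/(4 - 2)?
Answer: ⅕ ≈ 0.20000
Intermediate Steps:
g(C) = 2*C (g(C) = -C*(-1)*4/2 = -(-C)*4/2 = -(-2)*C = 2*C)
Z = -4 (Z = 3 + ((-5 - 3) + (1 + 1)/(4 - 2)) = 3 + (-8 + 2/2) = 3 + (-8 + 2*(½)) = 3 + (-8 + 1) = 3 - 7 = -4)
Z/(2 + g(-11)) = -4/(2 + 2*(-11)) = -4/(2 - 22) = -4/(-20) = -4*(-1/20) = ⅕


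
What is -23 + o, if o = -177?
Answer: -200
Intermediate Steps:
-23 + o = -23 - 177 = -200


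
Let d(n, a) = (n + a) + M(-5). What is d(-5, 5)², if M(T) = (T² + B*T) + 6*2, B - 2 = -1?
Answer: 1024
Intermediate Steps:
B = 1 (B = 2 - 1 = 1)
M(T) = 12 + T + T² (M(T) = (T² + 1*T) + 6*2 = (T² + T) + 12 = (T + T²) + 12 = 12 + T + T²)
d(n, a) = 32 + a + n (d(n, a) = (n + a) + (12 - 5 + (-5)²) = (a + n) + (12 - 5 + 25) = (a + n) + 32 = 32 + a + n)
d(-5, 5)² = (32 + 5 - 5)² = 32² = 1024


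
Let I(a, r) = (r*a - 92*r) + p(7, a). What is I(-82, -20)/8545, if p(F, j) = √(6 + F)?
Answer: 696/1709 + √13/8545 ≈ 0.40768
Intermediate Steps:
I(a, r) = √13 - 92*r + a*r (I(a, r) = (r*a - 92*r) + √(6 + 7) = (a*r - 92*r) + √13 = (-92*r + a*r) + √13 = √13 - 92*r + a*r)
I(-82, -20)/8545 = (√13 - 92*(-20) - 82*(-20))/8545 = (√13 + 1840 + 1640)*(1/8545) = (3480 + √13)*(1/8545) = 696/1709 + √13/8545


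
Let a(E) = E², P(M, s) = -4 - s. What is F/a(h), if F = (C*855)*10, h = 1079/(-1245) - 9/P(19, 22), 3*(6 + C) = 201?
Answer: 79327755000/41209 ≈ 1.9250e+6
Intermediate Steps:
C = 61 (C = -6 + (⅓)*201 = -6 + 67 = 61)
h = -203/390 (h = 1079/(-1245) - 9/(-4 - 1*22) = 1079*(-1/1245) - 9/(-4 - 22) = -13/15 - 9/(-26) = -13/15 - 9*(-1/26) = -13/15 + 9/26 = -203/390 ≈ -0.52051)
F = 521550 (F = (61*855)*10 = 52155*10 = 521550)
F/a(h) = 521550/((-203/390)²) = 521550/(41209/152100) = 521550*(152100/41209) = 79327755000/41209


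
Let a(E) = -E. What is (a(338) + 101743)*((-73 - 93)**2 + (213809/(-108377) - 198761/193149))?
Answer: 58486794697488328750/20932909173 ≈ 2.7940e+9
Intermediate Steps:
(a(338) + 101743)*((-73 - 93)**2 + (213809/(-108377) - 198761/193149)) = (-1*338 + 101743)*((-73 - 93)**2 + (213809/(-108377) - 198761/193149)) = (-338 + 101743)*((-166)**2 + (213809*(-1/108377) - 198761*1/193149)) = 101405*(27556 + (-213809/108377 - 198761/193149)) = 101405*(27556 - 62838115438/20932909173) = 101405*(576764407055750/20932909173) = 58486794697488328750/20932909173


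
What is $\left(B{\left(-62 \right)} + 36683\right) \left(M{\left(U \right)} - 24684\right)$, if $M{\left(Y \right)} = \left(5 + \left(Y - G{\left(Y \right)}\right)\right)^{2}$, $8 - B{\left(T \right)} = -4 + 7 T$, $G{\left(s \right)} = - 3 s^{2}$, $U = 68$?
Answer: $7219301162989$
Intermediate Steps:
$B{\left(T \right)} = 12 - 7 T$ ($B{\left(T \right)} = 8 - \left(-4 + 7 T\right) = 12 - 7 T$)
$M{\left(Y \right)} = \left(5 + Y + 3 Y^{2}\right)^{2}$ ($M{\left(Y \right)} = \left(5 + \left(Y - - 3 Y^{2}\right)\right)^{2} = \left(5 + \left(Y + 3 Y^{2}\right)\right)^{2} = \left(5 + Y + 3 Y^{2}\right)^{2}$)
$\left(B{\left(-62 \right)} + 36683\right) \left(M{\left(U \right)} - 24684\right) = \left(\left(12 - -434\right) + 36683\right) \left(\left(5 + 68 + 3 \cdot 68^{2}\right)^{2} - 24684\right) = \left(\left(12 + 434\right) + 36683\right) \left(\left(5 + 68 + 3 \cdot 4624\right)^{2} - 24684\right) = \left(446 + 36683\right) \left(\left(5 + 68 + 13872\right)^{2} - 24684\right) = 37129 \left(13945^{2} - 24684\right) = 37129 \left(194463025 - 24684\right) = 37129 \cdot 194438341 = 7219301162989$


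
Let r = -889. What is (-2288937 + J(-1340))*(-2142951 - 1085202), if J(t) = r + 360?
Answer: 7390746536298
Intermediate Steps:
J(t) = -529 (J(t) = -889 + 360 = -529)
(-2288937 + J(-1340))*(-2142951 - 1085202) = (-2288937 - 529)*(-2142951 - 1085202) = -2289466*(-3228153) = 7390746536298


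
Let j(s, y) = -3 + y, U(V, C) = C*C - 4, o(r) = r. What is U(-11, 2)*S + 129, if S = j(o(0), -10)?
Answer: 129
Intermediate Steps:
U(V, C) = -4 + C² (U(V, C) = C² - 4 = -4 + C²)
S = -13 (S = -3 - 10 = -13)
U(-11, 2)*S + 129 = (-4 + 2²)*(-13) + 129 = (-4 + 4)*(-13) + 129 = 0*(-13) + 129 = 0 + 129 = 129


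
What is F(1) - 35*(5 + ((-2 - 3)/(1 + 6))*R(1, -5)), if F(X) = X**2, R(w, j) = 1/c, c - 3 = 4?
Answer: -1193/7 ≈ -170.43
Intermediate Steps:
c = 7 (c = 3 + 4 = 7)
R(w, j) = 1/7
F(1) - 35*(5 + ((-2 - 3)/(1 + 6))*R(1, -5)) = 1**2 - 35*(5 + ((-2 - 3)/(1 + 6))*(1/7)) = 1 - 35*(5 - 5/7*(1/7)) = 1 - 35*(5 - 5*1/7*(1/7)) = 1 - 35*(5 - 5/7*1/7) = 1 - 35*(5 - 5/49) = 1 - 35*240/49 = 1 - 1200/7 = -1193/7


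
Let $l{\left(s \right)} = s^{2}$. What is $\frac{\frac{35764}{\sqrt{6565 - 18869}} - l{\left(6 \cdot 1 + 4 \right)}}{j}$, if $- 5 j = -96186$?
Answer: $- \frac{250}{48093} - \frac{44705 i \sqrt{769}}{73967034} \approx -0.0051983 - 0.01676 i$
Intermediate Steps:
$j = \frac{96186}{5}$ ($j = \left(- \frac{1}{5}\right) \left(-96186\right) = \frac{96186}{5} \approx 19237.0$)
$\frac{\frac{35764}{\sqrt{6565 - 18869}} - l{\left(6 \cdot 1 + 4 \right)}}{j} = \frac{\frac{35764}{\sqrt{6565 - 18869}} - \left(6 \cdot 1 + 4\right)^{2}}{\frac{96186}{5}} = \left(\frac{35764}{\sqrt{-12304}} - \left(6 + 4\right)^{2}\right) \frac{5}{96186} = \left(\frac{35764}{4 i \sqrt{769}} - 10^{2}\right) \frac{5}{96186} = \left(35764 \left(- \frac{i \sqrt{769}}{3076}\right) - 100\right) \frac{5}{96186} = \left(- \frac{8941 i \sqrt{769}}{769} - 100\right) \frac{5}{96186} = \left(-100 - \frac{8941 i \sqrt{769}}{769}\right) \frac{5}{96186} = - \frac{250}{48093} - \frac{44705 i \sqrt{769}}{73967034}$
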